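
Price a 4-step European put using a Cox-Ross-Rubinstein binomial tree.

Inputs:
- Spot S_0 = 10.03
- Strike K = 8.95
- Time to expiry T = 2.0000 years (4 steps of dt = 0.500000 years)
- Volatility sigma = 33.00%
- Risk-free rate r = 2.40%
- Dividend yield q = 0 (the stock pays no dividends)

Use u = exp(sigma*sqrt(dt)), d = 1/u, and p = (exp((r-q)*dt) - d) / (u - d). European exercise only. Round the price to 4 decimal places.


Answer: Price = V(0,0) = 1.0993

Derivation:
dt = T/N = 0.500000
u = exp(sigma*sqrt(dt)) = 1.262817; d = 1/u = 0.791880
p = (exp((r-q)*dt) - d) / (u - d) = 0.467562
Discount per step: exp(-r*dt) = 0.988072
Stock lattice S(k, i) with i counting down-moves:
  k=0: S(0,0) = 10.0300
  k=1: S(1,0) = 12.6661; S(1,1) = 7.9426
  k=2: S(2,0) = 15.9949; S(2,1) = 10.0300; S(2,2) = 6.2896
  k=3: S(3,0) = 20.1987; S(3,1) = 12.6661; S(3,2) = 7.9426; S(3,3) = 4.9806
  k=4: S(4,0) = 25.5072; S(4,1) = 15.9949; S(4,2) = 10.0300; S(4,3) = 6.2896; S(4,4) = 3.9440
Terminal payoffs V(N, i) = max(K - S_T, 0):
  V(4,0) = 0.000000; V(4,1) = 0.000000; V(4,2) = 0.000000; V(4,3) = 2.660446; V(4,4) = 5.005983
Backward induction: V(k, i) = exp(-r*dt) * [p * V(k+1, i) + (1-p) * V(k+1, i+1)].
  V(3,0) = exp(-r*dt) * [p*0.000000 + (1-p)*0.000000] = 0.000000
  V(3,1) = exp(-r*dt) * [p*0.000000 + (1-p)*0.000000] = 0.000000
  V(3,2) = exp(-r*dt) * [p*0.000000 + (1-p)*2.660446] = 1.399627
  V(3,3) = exp(-r*dt) * [p*2.660446 + (1-p)*5.005983] = 3.862669
  V(2,0) = exp(-r*dt) * [p*0.000000 + (1-p)*0.000000] = 0.000000
  V(2,1) = exp(-r*dt) * [p*0.000000 + (1-p)*1.399627] = 0.736326
  V(2,2) = exp(-r*dt) * [p*1.399627 + (1-p)*3.862669] = 2.678707
  V(1,0) = exp(-r*dt) * [p*0.000000 + (1-p)*0.736326] = 0.387372
  V(1,1) = exp(-r*dt) * [p*0.736326 + (1-p)*2.678707] = 1.749405
  V(0,0) = exp(-r*dt) * [p*0.387372 + (1-p)*1.749405] = 1.099300


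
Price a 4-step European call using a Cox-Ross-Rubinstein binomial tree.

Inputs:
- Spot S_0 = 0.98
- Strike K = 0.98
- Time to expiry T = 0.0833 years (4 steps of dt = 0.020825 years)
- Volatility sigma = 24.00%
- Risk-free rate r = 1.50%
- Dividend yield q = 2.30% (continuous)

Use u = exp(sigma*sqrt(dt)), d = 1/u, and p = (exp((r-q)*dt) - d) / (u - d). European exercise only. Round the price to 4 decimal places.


dt = T/N = 0.020825
u = exp(sigma*sqrt(dt)) = 1.035241; d = 1/u = 0.965959
p = (exp((r-q)*dt) - d) / (u - d) = 0.488938
Discount per step: exp(-r*dt) = 0.999688
Stock lattice S(k, i) with i counting down-moves:
  k=0: S(0,0) = 0.9800
  k=1: S(1,0) = 1.0145; S(1,1) = 0.9466
  k=2: S(2,0) = 1.0503; S(2,1) = 0.9800; S(2,2) = 0.9144
  k=3: S(3,0) = 1.0873; S(3,1) = 1.0145; S(3,2) = 0.9466; S(3,3) = 0.8833
  k=4: S(4,0) = 1.1256; S(4,1) = 1.0503; S(4,2) = 0.9800; S(4,3) = 0.9144; S(4,4) = 0.8532
Terminal payoffs V(N, i) = max(S_T - K, 0):
  V(4,0) = 0.145620; V(4,1) = 0.070289; V(4,2) = 0.000000; V(4,3) = 0.000000; V(4,4) = 0.000000
Backward induction: V(k, i) = exp(-r*dt) * [p * V(k+1, i) + (1-p) * V(k+1, i+1)].
  V(3,0) = exp(-r*dt) * [p*0.145620 + (1-p)*0.070289] = 0.107088
  V(3,1) = exp(-r*dt) * [p*0.070289 + (1-p)*0.000000] = 0.034356
  V(3,2) = exp(-r*dt) * [p*0.000000 + (1-p)*0.000000] = 0.000000
  V(3,3) = exp(-r*dt) * [p*0.000000 + (1-p)*0.000000] = 0.000000
  V(2,0) = exp(-r*dt) * [p*0.107088 + (1-p)*0.034356] = 0.069896
  V(2,1) = exp(-r*dt) * [p*0.034356 + (1-p)*0.000000] = 0.016793
  V(2,2) = exp(-r*dt) * [p*0.000000 + (1-p)*0.000000] = 0.000000
  V(1,0) = exp(-r*dt) * [p*0.069896 + (1-p)*0.016793] = 0.042743
  V(1,1) = exp(-r*dt) * [p*0.016793 + (1-p)*0.000000] = 0.008208
  V(0,0) = exp(-r*dt) * [p*0.042743 + (1-p)*0.008208] = 0.025086

Answer: Price = V(0,0) = 0.0251


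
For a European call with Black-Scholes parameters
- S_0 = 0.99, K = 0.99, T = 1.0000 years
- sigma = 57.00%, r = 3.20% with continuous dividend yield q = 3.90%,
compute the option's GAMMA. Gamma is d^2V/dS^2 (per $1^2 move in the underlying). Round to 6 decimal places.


d1 = 0.2727192982; d2 = -0.2972807018
phi(d1) = 0.3843789204; exp(-qT) = 0.9617507091; exp(-rT) = 0.9685065821
Gamma = exp(-qT) * phi(d1) / (S * sigma * sqrt(T)) = 0.9617507091 * 0.3843789204 / (0.9900 * 0.5700 * 1.0000000000) = 0.655107

Answer: Gamma = 0.655107


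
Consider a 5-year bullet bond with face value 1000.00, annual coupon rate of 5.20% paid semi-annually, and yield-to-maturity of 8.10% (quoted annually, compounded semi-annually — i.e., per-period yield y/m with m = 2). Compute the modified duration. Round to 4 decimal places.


Coupon per period c = face * coupon_rate / m = 26.000000
Periods per year m = 2; per-period yield y/m = 0.040500
Number of cashflows N = 10
Cashflows (t years, CF_t, discount factor 1/(1+y/m)^(m*t), PV):
  t = 0.5000: CF_t = 26.000000, DF = 0.961076, PV = 24.987987
  t = 1.0000: CF_t = 26.000000, DF = 0.923668, PV = 24.015364
  t = 1.5000: CF_t = 26.000000, DF = 0.887715, PV = 23.080600
  t = 2.0000: CF_t = 26.000000, DF = 0.853162, PV = 22.182220
  t = 2.5000: CF_t = 26.000000, DF = 0.819954, PV = 21.318808
  t = 3.0000: CF_t = 26.000000, DF = 0.788039, PV = 20.489004
  t = 3.5000: CF_t = 26.000000, DF = 0.757365, PV = 19.691498
  t = 4.0000: CF_t = 26.000000, DF = 0.727886, PV = 18.925034
  t = 4.5000: CF_t = 26.000000, DF = 0.699554, PV = 18.188404
  t = 5.0000: CF_t = 1026.000000, DF = 0.672325, PV = 689.805282
Price P = sum_t PV_t = 882.684201
First compute Macaulay numerator sum_t t * PV_t:
  t * PV_t at t = 0.5000: 12.493993
  t * PV_t at t = 1.0000: 24.015364
  t * PV_t at t = 1.5000: 34.620900
  t * PV_t at t = 2.0000: 44.364440
  t * PV_t at t = 2.5000: 53.297021
  t * PV_t at t = 3.0000: 61.467011
  t * PV_t at t = 3.5000: 68.920243
  t * PV_t at t = 4.0000: 75.700137
  t * PV_t at t = 4.5000: 81.847817
  t * PV_t at t = 5.0000: 3449.026408
Macaulay duration D = 3905.753334 / 882.684201 = 4.424859
Modified duration = D / (1 + y/m) = 4.424859 / (1 + 0.040500) = 4.252628

Answer: Modified duration = 4.2526


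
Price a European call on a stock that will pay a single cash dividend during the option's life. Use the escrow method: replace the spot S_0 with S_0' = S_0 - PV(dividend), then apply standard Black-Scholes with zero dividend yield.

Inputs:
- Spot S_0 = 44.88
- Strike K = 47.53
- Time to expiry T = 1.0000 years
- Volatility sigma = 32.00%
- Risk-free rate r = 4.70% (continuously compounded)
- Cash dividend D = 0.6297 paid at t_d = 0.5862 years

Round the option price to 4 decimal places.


Answer: Price = 5.1717

Derivation:
PV(D) = D * exp(-r * t_d) = 0.6297 * 0.97282468 = 0.61258770
S_0' = S_0 - PV(D) = 44.8800 - 0.61258770 = 44.26741230
d1 = (ln(S_0'/K) + (r + sigma^2/2)*T) / (sigma*sqrt(T)) = 0.08464907
d2 = d1 - sigma*sqrt(T) = -0.23535093
exp(-rT) = 0.95408740
N(d1) = 0.53372981; N(d2) = 0.40696818
C = S_0' * N(d1) - K * exp(-rT) * N(d2) = 44.26741230 * 0.53372981 - 47.5300 * 0.95408740 * 0.40696818 = 5.1717


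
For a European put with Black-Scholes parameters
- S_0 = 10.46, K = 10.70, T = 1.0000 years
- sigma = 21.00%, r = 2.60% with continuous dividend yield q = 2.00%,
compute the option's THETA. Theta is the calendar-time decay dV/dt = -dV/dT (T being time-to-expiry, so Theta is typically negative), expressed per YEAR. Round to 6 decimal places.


Answer: Theta = -0.374417

Derivation:
d1 = 0.0255462722; d2 = -0.1844537278
phi(d1) = 0.3988121244; exp(-qT) = 0.9801986733; exp(-rT) = 0.9743350896
Theta = -S*exp(-qT)*phi(d1)*sigma/(2*sqrt(T)) + r*K*exp(-rT)*N(-d2) - q*S*exp(-qT)*N(-d1)
N(-d1) = 0.4898096203; N(-d2) = 0.5731712379; sqrt(T) = 1.0000000000
Term 1 = -10.4600 * 0.9801986733 * 0.3988121244 * 0.2100 / (2 * 1.0000000000) = -0.4293420711
Term 2 = 0.0260 * 10.7000 * 0.9743350896 * 0.5731712379 = 0.1553638083
Term 3 = -0.0200 * 10.4600 * 0.9801986733 * 0.4898096203 = -0.1004391668
Theta = -0.4293420711 + (0.1553638083) + (-0.1004391668) = -0.374417


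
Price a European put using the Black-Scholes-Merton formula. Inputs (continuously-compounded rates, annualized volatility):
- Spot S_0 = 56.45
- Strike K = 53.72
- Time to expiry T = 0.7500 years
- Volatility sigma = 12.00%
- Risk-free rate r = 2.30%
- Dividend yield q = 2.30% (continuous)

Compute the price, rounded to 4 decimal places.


d1 = (ln(S/K) + (r - q + 0.5*sigma^2) * T) / (sigma * sqrt(T)) = 0.52894829
d2 = d1 - sigma * sqrt(T) = 0.42502524
exp(-rT) = 0.98289793; exp(-qT) = 0.98289793
P = K * exp(-rT) * N(-d2) - S_0 * exp(-qT) * N(-d1)
N(-d1) = 0.29842066; N(-d2) = 0.33540914
P = 53.7200 * 0.98289793 * 0.33540914 - 56.4500 * 0.98289793 * 0.29842066 = 1.1523

Answer: Price = 1.1523


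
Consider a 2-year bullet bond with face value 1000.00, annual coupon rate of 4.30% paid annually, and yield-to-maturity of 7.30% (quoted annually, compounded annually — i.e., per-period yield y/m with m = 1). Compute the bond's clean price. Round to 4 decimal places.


Answer: Price = 945.9842

Derivation:
Coupon per period c = face * coupon_rate / m = 43.000000
Periods per year m = 1; per-period yield y/m = 0.073000
Number of cashflows N = 2
Cashflows (t years, CF_t, discount factor 1/(1+y/m)^(m*t), PV):
  t = 1.0000: CF_t = 43.000000, DF = 0.931966, PV = 40.074557
  t = 2.0000: CF_t = 1043.000000, DF = 0.868561, PV = 905.909605
Price P = sum_t PV_t = 945.984163


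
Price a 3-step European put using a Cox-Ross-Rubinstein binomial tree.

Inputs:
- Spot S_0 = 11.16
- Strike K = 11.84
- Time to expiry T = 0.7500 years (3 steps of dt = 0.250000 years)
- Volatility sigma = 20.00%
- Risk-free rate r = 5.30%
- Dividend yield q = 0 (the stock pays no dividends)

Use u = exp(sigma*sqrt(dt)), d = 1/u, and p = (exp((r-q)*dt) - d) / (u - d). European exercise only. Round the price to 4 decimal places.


Answer: Price = V(0,0) = 0.9023

Derivation:
dt = T/N = 0.250000
u = exp(sigma*sqrt(dt)) = 1.105171; d = 1/u = 0.904837
p = (exp((r-q)*dt) - d) / (u - d) = 0.541601
Discount per step: exp(-r*dt) = 0.986837
Stock lattice S(k, i) with i counting down-moves:
  k=0: S(0,0) = 11.1600
  k=1: S(1,0) = 12.3337; S(1,1) = 10.0980
  k=2: S(2,0) = 13.6309; S(2,1) = 11.1600; S(2,2) = 9.1370
  k=3: S(3,0) = 15.0644; S(3,1) = 12.3337; S(3,2) = 10.0980; S(3,3) = 8.2675
Terminal payoffs V(N, i) = max(K - S_T, 0):
  V(3,0) = 0.000000; V(3,1) = 0.000000; V(3,2) = 1.742014; V(3,3) = 3.572469
Backward induction: V(k, i) = exp(-r*dt) * [p * V(k+1, i) + (1-p) * V(k+1, i+1)].
  V(2,0) = exp(-r*dt) * [p*0.000000 + (1-p)*0.000000] = 0.000000
  V(2,1) = exp(-r*dt) * [p*0.000000 + (1-p)*1.742014] = 0.788027
  V(2,2) = exp(-r*dt) * [p*1.742014 + (1-p)*3.572469] = 2.547120
  V(1,0) = exp(-r*dt) * [p*0.000000 + (1-p)*0.788027] = 0.356477
  V(1,1) = exp(-r*dt) * [p*0.788027 + (1-p)*2.547120] = 1.573408
  V(0,0) = exp(-r*dt) * [p*0.356477 + (1-p)*1.573408] = 0.902282


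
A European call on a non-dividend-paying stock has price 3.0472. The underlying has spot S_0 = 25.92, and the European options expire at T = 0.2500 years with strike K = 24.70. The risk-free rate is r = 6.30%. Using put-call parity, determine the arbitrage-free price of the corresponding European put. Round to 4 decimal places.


Put-call parity: C - P = S_0 * exp(-qT) - K * exp(-rT).
S_0 * exp(-qT) = 25.9200 * 1.00000000 = 25.92000000
K * exp(-rT) = 24.7000 * 0.98437338 = 24.31402255
P = C - S*exp(-qT) + K*exp(-rT)
P = 3.0472 - 25.92000000 + 24.31402255 = 1.4412

Answer: Put price = 1.4412


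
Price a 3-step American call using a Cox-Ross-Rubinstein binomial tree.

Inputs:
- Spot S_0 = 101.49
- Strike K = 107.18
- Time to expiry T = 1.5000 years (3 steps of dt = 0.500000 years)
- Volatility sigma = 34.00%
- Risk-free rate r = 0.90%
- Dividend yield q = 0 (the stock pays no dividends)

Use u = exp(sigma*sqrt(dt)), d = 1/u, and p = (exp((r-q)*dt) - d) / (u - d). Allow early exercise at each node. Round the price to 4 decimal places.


dt = T/N = 0.500000
u = exp(sigma*sqrt(dt)) = 1.271778; d = 1/u = 0.786300
p = (exp((r-q)*dt) - d) / (u - d) = 0.449474
Discount per step: exp(-r*dt) = 0.995510
Stock lattice S(k, i) with i counting down-moves:
  k=0: S(0,0) = 101.4900
  k=1: S(1,0) = 129.0728; S(1,1) = 79.8016
  k=2: S(2,0) = 164.1520; S(2,1) = 101.4900; S(2,2) = 62.7481
  k=3: S(3,0) = 208.7650; S(3,1) = 129.0728; S(3,2) = 79.8016; S(3,3) = 49.3388
Terminal payoffs V(N, i) = max(S_T - K, 0):
  V(3,0) = 101.584994; V(3,1) = 21.892799; V(3,2) = 0.000000; V(3,3) = 0.000000
Backward induction: V(k, i) = exp(-r*dt) * [p * V(k+1, i) + (1-p) * V(k+1, i+1)]; then take max(V_cont, immediate exercise) for American.
  V(2,0) = exp(-r*dt) * [p*101.584994 + (1-p)*21.892799] = 57.453235; exercise = 56.972009; V(2,0) = max -> 57.453235
  V(2,1) = exp(-r*dt) * [p*21.892799 + (1-p)*0.000000] = 9.796059; exercise = 0.000000; V(2,1) = max -> 9.796059
  V(2,2) = exp(-r*dt) * [p*0.000000 + (1-p)*0.000000] = 0.000000; exercise = 0.000000; V(2,2) = max -> 0.000000
  V(1,0) = exp(-r*dt) * [p*57.453235 + (1-p)*9.796059] = 31.076555; exercise = 21.892799; V(1,0) = max -> 31.076555
  V(1,1) = exp(-r*dt) * [p*9.796059 + (1-p)*0.000000] = 4.383303; exercise = 0.000000; V(1,1) = max -> 4.383303
  V(0,0) = exp(-r*dt) * [p*31.076555 + (1-p)*4.383303] = 16.307672; exercise = 0.000000; V(0,0) = max -> 16.307672

Answer: Price = V(0,0) = 16.3077


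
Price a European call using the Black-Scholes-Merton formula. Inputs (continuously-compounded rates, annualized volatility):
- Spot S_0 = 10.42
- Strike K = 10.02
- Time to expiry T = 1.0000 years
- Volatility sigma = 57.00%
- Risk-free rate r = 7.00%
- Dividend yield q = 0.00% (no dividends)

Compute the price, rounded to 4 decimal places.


d1 = (ln(S/K) + (r - q + 0.5*sigma^2) * T) / (sigma * sqrt(T)) = 0.47648060
d2 = d1 - sigma * sqrt(T) = -0.09351940
exp(-rT) = 0.93239382; exp(-qT) = 1.00000000
C = S_0 * exp(-qT) * N(d1) - K * exp(-rT) * N(d2)
N(d1) = 0.68313399; N(d2) = 0.46274547
C = 10.4200 * 1.00000000 * 0.68313399 - 10.0200 * 0.93239382 * 0.46274547 = 2.7950

Answer: Price = 2.7950


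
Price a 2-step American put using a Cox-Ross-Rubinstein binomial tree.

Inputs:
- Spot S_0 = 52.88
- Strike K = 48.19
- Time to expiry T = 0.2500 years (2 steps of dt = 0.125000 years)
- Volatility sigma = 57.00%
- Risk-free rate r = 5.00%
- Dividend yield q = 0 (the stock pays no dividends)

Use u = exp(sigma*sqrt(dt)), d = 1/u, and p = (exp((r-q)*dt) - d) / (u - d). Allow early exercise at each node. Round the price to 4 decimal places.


Answer: Price = V(0,0) = 3.6295

Derivation:
dt = T/N = 0.125000
u = exp(sigma*sqrt(dt)) = 1.223267; d = 1/u = 0.817483
p = (exp((r-q)*dt) - d) / (u - d) = 0.465239
Discount per step: exp(-r*dt) = 0.993769
Stock lattice S(k, i) with i counting down-moves:
  k=0: S(0,0) = 52.8800
  k=1: S(1,0) = 64.6864; S(1,1) = 43.2285
  k=2: S(2,0) = 79.1287; S(2,1) = 52.8800; S(2,2) = 35.3385
Terminal payoffs V(N, i) = max(K - S_T, 0):
  V(2,0) = 0.000000; V(2,1) = 0.000000; V(2,2) = 12.851454
Backward induction: V(k, i) = exp(-r*dt) * [p * V(k+1, i) + (1-p) * V(k+1, i+1)]; then take max(V_cont, immediate exercise) for American.
  V(1,0) = exp(-r*dt) * [p*0.000000 + (1-p)*0.000000] = 0.000000; exercise = 0.000000; V(1,0) = max -> 0.000000
  V(1,1) = exp(-r*dt) * [p*0.000000 + (1-p)*12.851454] = 6.829638; exercise = 4.961510; V(1,1) = max -> 6.829638
  V(0,0) = exp(-r*dt) * [p*0.000000 + (1-p)*6.829638] = 3.629469; exercise = 0.000000; V(0,0) = max -> 3.629469


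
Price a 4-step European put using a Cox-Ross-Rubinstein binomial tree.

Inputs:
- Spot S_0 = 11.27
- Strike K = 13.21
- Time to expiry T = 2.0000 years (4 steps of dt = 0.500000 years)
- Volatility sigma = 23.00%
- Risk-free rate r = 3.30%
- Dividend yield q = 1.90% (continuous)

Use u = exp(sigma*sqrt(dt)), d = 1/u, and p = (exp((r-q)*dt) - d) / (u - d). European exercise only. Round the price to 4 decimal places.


Answer: Price = V(0,0) = 2.4539

Derivation:
dt = T/N = 0.500000
u = exp(sigma*sqrt(dt)) = 1.176607; d = 1/u = 0.849902
p = (exp((r-q)*dt) - d) / (u - d) = 0.480932
Discount per step: exp(-r*dt) = 0.983635
Stock lattice S(k, i) with i counting down-moves:
  k=0: S(0,0) = 11.2700
  k=1: S(1,0) = 13.2604; S(1,1) = 9.5784
  k=2: S(2,0) = 15.6022; S(2,1) = 11.2700; S(2,2) = 8.1407
  k=3: S(3,0) = 18.3577; S(3,1) = 13.2604; S(3,2) = 9.5784; S(3,3) = 6.9188
  k=4: S(4,0) = 21.5998; S(4,1) = 15.6022; S(4,2) = 11.2700; S(4,3) = 8.1407; S(4,4) = 5.8803
Terminal payoffs V(N, i) = max(K - S_T, 0):
  V(4,0) = 0.000000; V(4,1) = 0.000000; V(4,2) = 1.940000; V(4,3) = 5.069308; V(4,4) = 7.329710
Backward induction: V(k, i) = exp(-r*dt) * [p * V(k+1, i) + (1-p) * V(k+1, i+1)].
  V(3,0) = exp(-r*dt) * [p*0.000000 + (1-p)*0.000000] = 0.000000
  V(3,1) = exp(-r*dt) * [p*0.000000 + (1-p)*1.940000] = 0.990513
  V(3,2) = exp(-r*dt) * [p*1.940000 + (1-p)*5.069308] = 3.505995
  V(3,3) = exp(-r*dt) * [p*5.069308 + (1-p)*7.329710] = 6.140452
  V(2,0) = exp(-r*dt) * [p*0.000000 + (1-p)*0.990513] = 0.505730
  V(2,1) = exp(-r*dt) * [p*0.990513 + (1-p)*3.505995] = 2.258642
  V(2,2) = exp(-r*dt) * [p*3.505995 + (1-p)*6.140452] = 4.793705
  V(1,0) = exp(-r*dt) * [p*0.505730 + (1-p)*2.258642] = 1.392445
  V(1,1) = exp(-r*dt) * [p*2.258642 + (1-p)*4.793705] = 3.516017
  V(0,0) = exp(-r*dt) * [p*1.392445 + (1-p)*3.516017] = 2.453898


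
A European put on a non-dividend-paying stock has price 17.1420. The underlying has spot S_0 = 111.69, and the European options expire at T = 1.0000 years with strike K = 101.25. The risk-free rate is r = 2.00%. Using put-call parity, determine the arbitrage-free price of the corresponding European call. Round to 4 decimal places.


Put-call parity: C - P = S_0 * exp(-qT) - K * exp(-rT).
S_0 * exp(-qT) = 111.6900 * 1.00000000 = 111.69000000
K * exp(-rT) = 101.2500 * 0.98019867 = 99.24511567
C = P + S*exp(-qT) - K*exp(-rT)
C = 17.1420 + 111.69000000 - 99.24511567 = 29.5869

Answer: Call price = 29.5869


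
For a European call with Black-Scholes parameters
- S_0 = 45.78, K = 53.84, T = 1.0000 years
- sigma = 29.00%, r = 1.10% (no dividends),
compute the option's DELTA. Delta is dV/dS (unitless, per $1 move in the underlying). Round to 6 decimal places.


d1 = -0.3762736925; d2 = -0.6662736925
phi(d1) = 0.3716772239; exp(-qT) = 1.0000000000; exp(-rT) = 0.9890602788
N(d1) = 0.3533567175
Delta = exp(-qT) * N(d1) = 1.0000000000 * 0.3533567175 = 0.353357

Answer: Delta = 0.353357


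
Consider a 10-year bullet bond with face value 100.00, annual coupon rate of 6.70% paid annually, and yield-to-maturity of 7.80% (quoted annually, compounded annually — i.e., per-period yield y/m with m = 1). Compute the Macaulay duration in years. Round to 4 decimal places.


Coupon per period c = face * coupon_rate / m = 6.700000
Periods per year m = 1; per-period yield y/m = 0.078000
Number of cashflows N = 10
Cashflows (t years, CF_t, discount factor 1/(1+y/m)^(m*t), PV):
  t = 1.0000: CF_t = 6.700000, DF = 0.927644, PV = 6.215213
  t = 2.0000: CF_t = 6.700000, DF = 0.860523, PV = 5.765504
  t = 3.0000: CF_t = 6.700000, DF = 0.798259, PV = 5.348334
  t = 4.0000: CF_t = 6.700000, DF = 0.740500, PV = 4.961349
  t = 5.0000: CF_t = 6.700000, DF = 0.686920, PV = 4.602364
  t = 6.0000: CF_t = 6.700000, DF = 0.637217, PV = 4.269355
  t = 7.0000: CF_t = 6.700000, DF = 0.591111, PV = 3.960440
  t = 8.0000: CF_t = 6.700000, DF = 0.548340, PV = 3.673878
  t = 9.0000: CF_t = 6.700000, DF = 0.508664, PV = 3.408050
  t = 10.0000: CF_t = 106.700000, DF = 0.471859, PV = 50.347373
Price P = sum_t PV_t = 92.551860
Macaulay numerator sum_t t * PV_t:
  t * PV_t at t = 1.0000: 6.215213
  t * PV_t at t = 2.0000: 11.531008
  t * PV_t at t = 3.0000: 16.045002
  t * PV_t at t = 4.0000: 19.845395
  t * PV_t at t = 5.0000: 23.011822
  t * PV_t at t = 6.0000: 25.616128
  t * PV_t at t = 7.0000: 27.723082
  t * PV_t at t = 8.0000: 29.391023
  t * PV_t at t = 9.0000: 30.672450
  t * PV_t at t = 10.0000: 503.473725
Macaulay duration D = (sum_t t * PV_t) / P = 693.524849 / 92.551860 = 7.493365

Answer: Macaulay duration = 7.4934 years


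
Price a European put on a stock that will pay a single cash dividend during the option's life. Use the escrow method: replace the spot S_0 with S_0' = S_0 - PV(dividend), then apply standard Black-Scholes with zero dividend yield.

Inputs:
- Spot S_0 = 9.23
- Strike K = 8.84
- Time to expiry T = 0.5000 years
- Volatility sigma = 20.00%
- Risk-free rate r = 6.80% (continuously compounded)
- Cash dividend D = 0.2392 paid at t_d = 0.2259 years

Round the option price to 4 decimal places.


PV(D) = D * exp(-r * t_d) = 0.2392 * 0.98475618 = 0.23555368
S_0' = S_0 - PV(D) = 9.2300 - 0.23555368 = 8.99444632
d1 = (ln(S_0'/K) + (r + sigma^2/2)*T) / (sigma*sqrt(T)) = 0.43360095
d2 = d1 - sigma*sqrt(T) = 0.29217960
exp(-rT) = 0.96657150
N(-d1) = 0.33228912; N(-d2) = 0.38507466
P = K * exp(-rT) * N(-d2) - S_0' * N(-d1) = 8.8400 * 0.96657150 * 0.38507466 - 8.99444632 * 0.33228912 = 0.3015

Answer: Price = 0.3015


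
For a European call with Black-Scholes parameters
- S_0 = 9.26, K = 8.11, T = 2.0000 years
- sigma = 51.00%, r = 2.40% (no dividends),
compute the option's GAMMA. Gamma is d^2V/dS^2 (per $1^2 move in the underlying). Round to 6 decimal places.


Answer: Gamma = 0.049561

Derivation:
d1 = 0.6110320172; d2 = -0.1102168996
phi(d1) = 0.3310060598; exp(-qT) = 1.0000000000; exp(-rT) = 0.9531337871
Gamma = exp(-qT) * phi(d1) / (S * sigma * sqrt(T)) = 1.0000000000 * 0.3310060598 / (9.2600 * 0.5100 * 1.4142135624) = 0.049561


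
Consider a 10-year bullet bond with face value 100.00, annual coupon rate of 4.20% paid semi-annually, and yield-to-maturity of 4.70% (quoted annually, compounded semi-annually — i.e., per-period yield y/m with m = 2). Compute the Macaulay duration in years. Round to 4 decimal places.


Answer: Macaulay duration = 8.2248 years

Derivation:
Coupon per period c = face * coupon_rate / m = 2.100000
Periods per year m = 2; per-period yield y/m = 0.023500
Number of cashflows N = 20
Cashflows (t years, CF_t, discount factor 1/(1+y/m)^(m*t), PV):
  t = 0.5000: CF_t = 2.100000, DF = 0.977040, PV = 2.051783
  t = 1.0000: CF_t = 2.100000, DF = 0.954606, PV = 2.004673
  t = 1.5000: CF_t = 2.100000, DF = 0.932688, PV = 1.958645
  t = 2.0000: CF_t = 2.100000, DF = 0.911273, PV = 1.913674
  t = 2.5000: CF_t = 2.100000, DF = 0.890350, PV = 1.869735
  t = 3.0000: CF_t = 2.100000, DF = 0.869907, PV = 1.826805
  t = 3.5000: CF_t = 2.100000, DF = 0.849934, PV = 1.784861
  t = 4.0000: CF_t = 2.100000, DF = 0.830419, PV = 1.743880
  t = 4.5000: CF_t = 2.100000, DF = 0.811352, PV = 1.703839
  t = 5.0000: CF_t = 2.100000, DF = 0.792723, PV = 1.664719
  t = 5.5000: CF_t = 2.100000, DF = 0.774522, PV = 1.626496
  t = 6.0000: CF_t = 2.100000, DF = 0.756739, PV = 1.589151
  t = 6.5000: CF_t = 2.100000, DF = 0.739363, PV = 1.552663
  t = 7.0000: CF_t = 2.100000, DF = 0.722387, PV = 1.517013
  t = 7.5000: CF_t = 2.100000, DF = 0.705801, PV = 1.482182
  t = 8.0000: CF_t = 2.100000, DF = 0.689596, PV = 1.448151
  t = 8.5000: CF_t = 2.100000, DF = 0.673762, PV = 1.414900
  t = 9.0000: CF_t = 2.100000, DF = 0.658292, PV = 1.382414
  t = 9.5000: CF_t = 2.100000, DF = 0.643178, PV = 1.350673
  t = 10.0000: CF_t = 102.100000, DF = 0.628410, PV = 64.160657
Price P = sum_t PV_t = 96.046914
Macaulay numerator sum_t t * PV_t:
  t * PV_t at t = 0.5000: 1.025892
  t * PV_t at t = 1.0000: 2.004673
  t * PV_t at t = 1.5000: 2.937968
  t * PV_t at t = 2.0000: 3.827348
  t * PV_t at t = 2.5000: 4.674338
  t * PV_t at t = 3.0000: 5.480415
  t * PV_t at t = 3.5000: 6.247013
  t * PV_t at t = 4.0000: 6.975519
  t * PV_t at t = 4.5000: 7.667278
  t * PV_t at t = 5.0000: 8.323593
  t * PV_t at t = 5.5000: 8.945728
  t * PV_t at t = 6.0000: 9.534905
  t * PV_t at t = 6.5000: 10.092311
  t * PV_t at t = 7.0000: 10.619094
  t * PV_t at t = 7.5000: 11.116366
  t * PV_t at t = 8.0000: 11.585205
  t * PV_t at t = 8.5000: 12.026654
  t * PV_t at t = 9.0000: 12.441724
  t * PV_t at t = 9.5000: 12.831393
  t * PV_t at t = 10.0000: 641.606570
Macaulay duration D = (sum_t t * PV_t) / P = 789.963986 / 96.046914 = 8.224772


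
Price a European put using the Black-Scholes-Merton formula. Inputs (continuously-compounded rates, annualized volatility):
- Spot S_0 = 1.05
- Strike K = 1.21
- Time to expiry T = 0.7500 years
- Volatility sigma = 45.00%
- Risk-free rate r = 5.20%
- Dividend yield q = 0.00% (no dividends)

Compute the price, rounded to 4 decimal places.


d1 = (ln(S/K) + (r - q + 0.5*sigma^2) * T) / (sigma * sqrt(T)) = -0.06900669
d2 = d1 - sigma * sqrt(T) = -0.45871812
exp(-rT) = 0.96175071; exp(-qT) = 1.00000000
P = K * exp(-rT) * N(-d2) - S_0 * exp(-qT) * N(-d1)
N(-d1) = 0.52750785; N(-d2) = 0.67678170
P = 1.2100 * 0.96175071 * 0.67678170 - 1.0500 * 1.00000000 * 0.52750785 = 0.2337

Answer: Price = 0.2337


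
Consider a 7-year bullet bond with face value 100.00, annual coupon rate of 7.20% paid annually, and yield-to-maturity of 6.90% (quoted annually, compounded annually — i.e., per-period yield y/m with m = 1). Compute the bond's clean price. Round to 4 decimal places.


Answer: Price = 101.6224

Derivation:
Coupon per period c = face * coupon_rate / m = 7.200000
Periods per year m = 1; per-period yield y/m = 0.069000
Number of cashflows N = 7
Cashflows (t years, CF_t, discount factor 1/(1+y/m)^(m*t), PV):
  t = 1.0000: CF_t = 7.200000, DF = 0.935454, PV = 6.735267
  t = 2.0000: CF_t = 7.200000, DF = 0.875074, PV = 6.300530
  t = 3.0000: CF_t = 7.200000, DF = 0.818591, PV = 5.893854
  t = 4.0000: CF_t = 7.200000, DF = 0.765754, PV = 5.513428
  t = 5.0000: CF_t = 7.200000, DF = 0.716327, PV = 5.157556
  t = 6.0000: CF_t = 7.200000, DF = 0.670091, PV = 4.824655
  t = 7.0000: CF_t = 107.200000, DF = 0.626839, PV = 67.197149
Price P = sum_t PV_t = 101.622439


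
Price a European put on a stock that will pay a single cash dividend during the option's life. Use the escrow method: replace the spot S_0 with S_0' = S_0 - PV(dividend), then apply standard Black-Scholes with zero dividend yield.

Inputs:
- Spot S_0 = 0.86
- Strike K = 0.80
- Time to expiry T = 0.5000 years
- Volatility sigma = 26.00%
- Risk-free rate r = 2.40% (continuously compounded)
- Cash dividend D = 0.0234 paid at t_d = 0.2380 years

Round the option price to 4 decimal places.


PV(D) = D * exp(-r * t_d) = 0.0234 * 0.99430428 = 0.02326672
S_0' = S_0 - PV(D) = 0.8600 - 0.02326672 = 0.83673328
d1 = (ln(S_0'/K) + (r + sigma^2/2)*T) / (sigma*sqrt(T)) = 0.40138443
d2 = d1 - sigma*sqrt(T) = 0.21753667
exp(-rT) = 0.98807171
N(-d1) = 0.34406855; N(-d2) = 0.41389507
P = K * exp(-rT) * N(-d2) - S_0' * N(-d1) = 0.8000 * 0.98807171 * 0.41389507 - 0.83673328 * 0.34406855 = 0.0393

Answer: Price = 0.0393


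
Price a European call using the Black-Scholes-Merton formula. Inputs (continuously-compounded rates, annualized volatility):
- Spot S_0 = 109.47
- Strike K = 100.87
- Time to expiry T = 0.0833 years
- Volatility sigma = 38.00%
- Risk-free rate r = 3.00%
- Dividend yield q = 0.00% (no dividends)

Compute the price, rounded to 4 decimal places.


Answer: Price = 10.3119

Derivation:
d1 = (ln(S/K) + (r - q + 0.5*sigma^2) * T) / (sigma * sqrt(T)) = 0.82362946
d2 = d1 - sigma * sqrt(T) = 0.71395486
exp(-rT) = 0.99750412; exp(-qT) = 1.00000000
C = S_0 * exp(-qT) * N(d1) - K * exp(-rT) * N(d2)
N(d1) = 0.79492494; N(d2) = 0.76237245
C = 109.4700 * 1.00000000 * 0.79492494 - 100.8700 * 0.99750412 * 0.76237245 = 10.3119


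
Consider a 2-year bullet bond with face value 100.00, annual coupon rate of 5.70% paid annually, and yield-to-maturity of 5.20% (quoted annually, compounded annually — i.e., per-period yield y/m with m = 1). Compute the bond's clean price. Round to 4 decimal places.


Answer: Price = 100.9271

Derivation:
Coupon per period c = face * coupon_rate / m = 5.700000
Periods per year m = 1; per-period yield y/m = 0.052000
Number of cashflows N = 2
Cashflows (t years, CF_t, discount factor 1/(1+y/m)^(m*t), PV):
  t = 1.0000: CF_t = 5.700000, DF = 0.950570, PV = 5.418251
  t = 2.0000: CF_t = 105.700000, DF = 0.903584, PV = 95.508826
Price P = sum_t PV_t = 100.927077


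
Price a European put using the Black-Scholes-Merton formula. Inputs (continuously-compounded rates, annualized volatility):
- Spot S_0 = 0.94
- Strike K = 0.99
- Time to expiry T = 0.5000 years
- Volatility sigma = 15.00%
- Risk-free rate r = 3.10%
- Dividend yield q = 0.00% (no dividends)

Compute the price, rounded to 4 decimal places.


d1 = (ln(S/K) + (r - q + 0.5*sigma^2) * T) / (sigma * sqrt(T)) = -0.28944302
d2 = d1 - sigma * sqrt(T) = -0.39550903
exp(-rT) = 0.98461951; exp(-qT) = 1.00000000
P = K * exp(-rT) * N(-d2) - S_0 * exp(-qT) * N(-d1)
N(-d1) = 0.61387881; N(-d2) = 0.65376637
P = 0.9900 * 0.98461951 * 0.65376637 - 0.9400 * 1.00000000 * 0.61387881 = 0.0602

Answer: Price = 0.0602


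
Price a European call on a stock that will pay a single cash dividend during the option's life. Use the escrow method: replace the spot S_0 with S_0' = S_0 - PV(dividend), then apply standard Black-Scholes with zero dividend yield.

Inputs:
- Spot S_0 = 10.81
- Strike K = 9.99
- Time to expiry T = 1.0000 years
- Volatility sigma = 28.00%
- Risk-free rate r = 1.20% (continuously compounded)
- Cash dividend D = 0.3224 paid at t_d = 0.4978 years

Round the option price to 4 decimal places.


Answer: Price = 1.4692

Derivation:
PV(D) = D * exp(-r * t_d) = 0.3224 * 0.99404421 = 0.32047985
S_0' = S_0 - PV(D) = 10.8100 - 0.32047985 = 10.48952015
d1 = (ln(S_0'/K) + (r + sigma^2/2)*T) / (sigma*sqrt(T)) = 0.35711459
d2 = d1 - sigma*sqrt(T) = 0.07711459
exp(-rT) = 0.98807171
N(d1) = 0.63949699; N(d2) = 0.53073381
C = S_0' * N(d1) - K * exp(-rT) * N(d2) = 10.48952015 * 0.63949699 - 9.9900 * 0.98807171 * 0.53073381 = 1.4692


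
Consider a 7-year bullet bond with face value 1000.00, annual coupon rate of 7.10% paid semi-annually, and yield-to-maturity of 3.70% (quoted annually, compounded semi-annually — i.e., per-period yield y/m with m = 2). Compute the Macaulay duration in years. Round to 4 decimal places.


Coupon per period c = face * coupon_rate / m = 35.500000
Periods per year m = 2; per-period yield y/m = 0.018500
Number of cashflows N = 14
Cashflows (t years, CF_t, discount factor 1/(1+y/m)^(m*t), PV):
  t = 0.5000: CF_t = 35.500000, DF = 0.981836, PV = 34.855179
  t = 1.0000: CF_t = 35.500000, DF = 0.964002, PV = 34.222071
  t = 1.5000: CF_t = 35.500000, DF = 0.946492, PV = 33.600462
  t = 2.0000: CF_t = 35.500000, DF = 0.929300, PV = 32.990145
  t = 2.5000: CF_t = 35.500000, DF = 0.912420, PV = 32.390913
  t = 3.0000: CF_t = 35.500000, DF = 0.895847, PV = 31.802565
  t = 3.5000: CF_t = 35.500000, DF = 0.879575, PV = 31.224905
  t = 4.0000: CF_t = 35.500000, DF = 0.863598, PV = 30.657736
  t = 4.5000: CF_t = 35.500000, DF = 0.847912, PV = 30.100870
  t = 5.0000: CF_t = 35.500000, DF = 0.832510, PV = 29.554119
  t = 5.5000: CF_t = 35.500000, DF = 0.817389, PV = 29.017299
  t = 6.0000: CF_t = 35.500000, DF = 0.802542, PV = 28.490230
  t = 6.5000: CF_t = 35.500000, DF = 0.787964, PV = 27.972734
  t = 7.0000: CF_t = 1035.500000, DF = 0.773652, PV = 801.116426
Price P = sum_t PV_t = 1207.995655
Macaulay numerator sum_t t * PV_t:
  t * PV_t at t = 0.5000: 17.427590
  t * PV_t at t = 1.0000: 34.222071
  t * PV_t at t = 1.5000: 50.400693
  t * PV_t at t = 2.0000: 65.980289
  t * PV_t at t = 2.5000: 80.977282
  t * PV_t at t = 3.0000: 95.407696
  t * PV_t at t = 3.5000: 109.287166
  t * PV_t at t = 4.0000: 122.630946
  t * PV_t at t = 4.5000: 135.453917
  t * PV_t at t = 5.0000: 147.770596
  t * PV_t at t = 5.5000: 159.595145
  t * PV_t at t = 6.0000: 170.941379
  t * PV_t at t = 6.5000: 181.822773
  t * PV_t at t = 7.0000: 5607.814982
Macaulay duration D = (sum_t t * PV_t) / P = 6979.732524 / 1207.995655 = 5.777945

Answer: Macaulay duration = 5.7779 years


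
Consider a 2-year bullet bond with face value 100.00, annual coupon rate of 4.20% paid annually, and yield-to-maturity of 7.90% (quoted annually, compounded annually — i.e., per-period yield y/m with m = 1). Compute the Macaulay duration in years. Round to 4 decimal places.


Coupon per period c = face * coupon_rate / m = 4.200000
Periods per year m = 1; per-period yield y/m = 0.079000
Number of cashflows N = 2
Cashflows (t years, CF_t, discount factor 1/(1+y/m)^(m*t), PV):
  t = 1.0000: CF_t = 4.200000, DF = 0.926784, PV = 3.892493
  t = 2.0000: CF_t = 104.200000, DF = 0.858929, PV = 89.500370
Price P = sum_t PV_t = 93.392863
Macaulay numerator sum_t t * PV_t:
  t * PV_t at t = 1.0000: 3.892493
  t * PV_t at t = 2.0000: 179.000740
Macaulay duration D = (sum_t t * PV_t) / P = 182.893233 / 93.392863 = 1.958321

Answer: Macaulay duration = 1.9583 years


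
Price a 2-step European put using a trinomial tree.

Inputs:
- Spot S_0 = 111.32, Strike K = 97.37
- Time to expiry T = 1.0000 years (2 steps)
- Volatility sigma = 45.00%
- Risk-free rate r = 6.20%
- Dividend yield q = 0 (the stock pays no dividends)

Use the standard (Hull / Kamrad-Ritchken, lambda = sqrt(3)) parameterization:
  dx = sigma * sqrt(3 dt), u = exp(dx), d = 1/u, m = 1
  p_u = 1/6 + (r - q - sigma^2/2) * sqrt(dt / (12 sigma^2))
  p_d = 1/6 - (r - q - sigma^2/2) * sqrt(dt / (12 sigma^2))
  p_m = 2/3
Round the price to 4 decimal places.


dt = T/N = 0.500000; dx = sigma*sqrt(3*dt) = 0.551135
u = exp(dx) = 1.735222; d = 1/u = 0.576295
p_u = 0.148863, p_m = 0.666667, p_d = 0.184471
Discount per step: exp(-r*dt) = 0.969476
Stock lattice S(k, j) with j the centered position index:
  k=0: S(0,+0) = 111.3200
  k=1: S(1,-1) = 64.1532; S(1,+0) = 111.3200; S(1,+1) = 193.1649
  k=2: S(2,-2) = 36.9712; S(2,-1) = 64.1532; S(2,+0) = 111.3200; S(2,+1) = 193.1649; S(2,+2) = 335.1839
Terminal payoffs V(N, j) = max(K - S_T, 0):
  V(2,-2) = 60.398825; V(2,-1) = 33.216815; V(2,+0) = 0.000000; V(2,+1) = 0.000000; V(2,+2) = 0.000000
Backward induction: V(k, j) = exp(-r*dt) * [p_u * V(k+1, j+1) + p_m * V(k+1, j) + p_d * V(k+1, j-1)]
  V(1,-1) = exp(-r*dt) * [p_u*0.000000 + p_m*33.216815 + p_d*60.398825] = 32.270317
  V(1,+0) = exp(-r*dt) * [p_u*0.000000 + p_m*0.000000 + p_d*33.216815] = 5.940494
  V(1,+1) = exp(-r*dt) * [p_u*0.000000 + p_m*0.000000 + p_d*0.000000] = 0.000000
  V(0,+0) = exp(-r*dt) * [p_u*0.000000 + p_m*5.940494 + p_d*32.270317] = 9.610665

Answer: Price = V(0,0) = 9.6107


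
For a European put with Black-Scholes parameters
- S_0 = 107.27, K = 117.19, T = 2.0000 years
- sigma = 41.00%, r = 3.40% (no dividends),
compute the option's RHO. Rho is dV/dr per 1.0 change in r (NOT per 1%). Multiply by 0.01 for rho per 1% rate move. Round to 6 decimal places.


d1 = 0.2546489360; d2 = -0.3251786246
phi(d1) = 0.3862148055; exp(-qT) = 1.0000000000; exp(-rT) = 0.9342604736
N(-d2) = 0.6274770573
Rho = -K*T*exp(-rT)*N(-d2) = -117.1900 * 2.0000 * 0.9342604736 * 0.6274770573 = -137.399887

Answer: Rho = -137.399887


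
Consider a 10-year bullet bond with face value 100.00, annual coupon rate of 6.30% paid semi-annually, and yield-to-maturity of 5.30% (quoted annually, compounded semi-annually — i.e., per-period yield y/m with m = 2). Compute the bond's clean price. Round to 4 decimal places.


Coupon per period c = face * coupon_rate / m = 3.150000
Periods per year m = 2; per-period yield y/m = 0.026500
Number of cashflows N = 20
Cashflows (t years, CF_t, discount factor 1/(1+y/m)^(m*t), PV):
  t = 0.5000: CF_t = 3.150000, DF = 0.974184, PV = 3.068680
  t = 1.0000: CF_t = 3.150000, DF = 0.949035, PV = 2.989459
  t = 1.5000: CF_t = 3.150000, DF = 0.924535, PV = 2.912284
  t = 2.0000: CF_t = 3.150000, DF = 0.900667, PV = 2.837101
  t = 2.5000: CF_t = 3.150000, DF = 0.877415, PV = 2.763858
  t = 3.0000: CF_t = 3.150000, DF = 0.854764, PV = 2.692507
  t = 3.5000: CF_t = 3.150000, DF = 0.832698, PV = 2.622998
  t = 4.0000: CF_t = 3.150000, DF = 0.811201, PV = 2.555283
  t = 4.5000: CF_t = 3.150000, DF = 0.790259, PV = 2.489316
  t = 5.0000: CF_t = 3.150000, DF = 0.769858, PV = 2.425052
  t = 5.5000: CF_t = 3.150000, DF = 0.749983, PV = 2.362447
  t = 6.0000: CF_t = 3.150000, DF = 0.730622, PV = 2.301458
  t = 6.5000: CF_t = 3.150000, DF = 0.711760, PV = 2.242044
  t = 7.0000: CF_t = 3.150000, DF = 0.693385, PV = 2.184164
  t = 7.5000: CF_t = 3.150000, DF = 0.675485, PV = 2.127778
  t = 8.0000: CF_t = 3.150000, DF = 0.658047, PV = 2.072847
  t = 8.5000: CF_t = 3.150000, DF = 0.641059, PV = 2.019335
  t = 9.0000: CF_t = 3.150000, DF = 0.624509, PV = 1.967204
  t = 9.5000: CF_t = 3.150000, DF = 0.608387, PV = 1.916419
  t = 10.0000: CF_t = 103.150000, DF = 0.592681, PV = 61.135034
Price P = sum_t PV_t = 107.685266

Answer: Price = 107.6853


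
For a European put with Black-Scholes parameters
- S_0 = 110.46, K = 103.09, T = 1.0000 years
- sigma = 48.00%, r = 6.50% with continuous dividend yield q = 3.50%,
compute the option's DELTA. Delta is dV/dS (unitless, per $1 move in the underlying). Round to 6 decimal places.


Answer: Delta = -0.316400

Derivation:
d1 = 0.4463563987; d2 = -0.0336436013
phi(d1) = 0.3611161777; exp(-qT) = 0.9656054163; exp(-rT) = 0.9370674634
N(-d1) = 0.3276699114
Delta = -exp(-qT) * N(-d1) = -0.9656054163 * 0.3276699114 = -0.316400


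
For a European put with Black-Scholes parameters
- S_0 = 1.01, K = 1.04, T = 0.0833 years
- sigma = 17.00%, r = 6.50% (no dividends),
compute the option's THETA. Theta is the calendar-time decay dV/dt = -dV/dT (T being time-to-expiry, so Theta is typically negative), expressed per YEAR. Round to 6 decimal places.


Answer: Theta = -0.059926

Derivation:
d1 = -0.4616777169; d2 = -0.5107426738
phi(d1) = 0.3586129197; exp(-qT) = 1.0000000000; exp(-rT) = 0.9946001320
Theta = -S*exp(-qT)*phi(d1)*sigma/(2*sqrt(T)) + r*K*exp(-rT)*N(-d2) - q*S*exp(-qT)*N(-d1)
N(-d1) = 0.6778437735; N(-d2) = 0.6952343724; sqrt(T) = 0.2886173938
Term 1 = -1.0100 * 1.0000000000 * 0.3586129197 * 0.1700 / (2 * 0.2886173938) = -0.1066703526
Term 2 = 0.0650 * 1.0400 * 0.9946001320 * 0.6952343724 = 0.0467440614
Term 3 = 0 (no dividend yield, q = 0)
Theta = -0.1066703526 + (0.0467440614) + (0.0000000000) = -0.059926


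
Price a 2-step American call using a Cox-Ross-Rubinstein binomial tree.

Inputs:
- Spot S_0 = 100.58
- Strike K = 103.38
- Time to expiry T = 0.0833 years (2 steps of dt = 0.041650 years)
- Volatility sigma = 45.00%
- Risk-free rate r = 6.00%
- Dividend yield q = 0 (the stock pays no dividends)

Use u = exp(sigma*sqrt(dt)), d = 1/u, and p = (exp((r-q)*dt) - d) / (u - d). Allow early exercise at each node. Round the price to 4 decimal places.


dt = T/N = 0.041650
u = exp(sigma*sqrt(dt)) = 1.096187; d = 1/u = 0.912253
p = (exp((r-q)*dt) - d) / (u - d) = 0.490660
Discount per step: exp(-r*dt) = 0.997504
Stock lattice S(k, i) with i counting down-moves:
  k=0: S(0,0) = 100.5800
  k=1: S(1,0) = 110.2545; S(1,1) = 91.7544
  k=2: S(2,0) = 120.8595; S(2,1) = 100.5800; S(2,2) = 83.7033
Terminal payoffs V(N, i) = max(S_T - K, 0):
  V(2,0) = 17.479464; V(2,1) = 0.000000; V(2,2) = 0.000000
Backward induction: V(k, i) = exp(-r*dt) * [p * V(k+1, i) + (1-p) * V(k+1, i+1)]; then take max(V_cont, immediate exercise) for American.
  V(1,0) = exp(-r*dt) * [p*17.479464 + (1-p)*0.000000] = 8.555071; exercise = 6.874455; V(1,0) = max -> 8.555071
  V(1,1) = exp(-r*dt) * [p*0.000000 + (1-p)*0.000000] = 0.000000; exercise = 0.000000; V(1,1) = max -> 0.000000
  V(0,0) = exp(-r*dt) * [p*8.555071 + (1-p)*0.000000] = 4.187156; exercise = 0.000000; V(0,0) = max -> 4.187156

Answer: Price = V(0,0) = 4.1872


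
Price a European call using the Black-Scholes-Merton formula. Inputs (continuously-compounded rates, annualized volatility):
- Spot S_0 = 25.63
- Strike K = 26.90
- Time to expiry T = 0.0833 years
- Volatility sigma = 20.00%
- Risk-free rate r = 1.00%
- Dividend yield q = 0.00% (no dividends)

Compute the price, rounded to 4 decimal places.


d1 = (ln(S/K) + (r - q + 0.5*sigma^2) * T) / (sigma * sqrt(T)) = -0.79454231
d2 = d1 - sigma * sqrt(T) = -0.85226579
exp(-rT) = 0.99916735; exp(-qT) = 1.00000000
C = S_0 * exp(-qT) * N(d1) - K * exp(-rT) * N(d2)
N(d1) = 0.21343989; N(d2) = 0.19703329
C = 25.6300 * 1.00000000 * 0.21343989 - 26.9000 * 0.99916735 * 0.19703329 = 0.1747

Answer: Price = 0.1747


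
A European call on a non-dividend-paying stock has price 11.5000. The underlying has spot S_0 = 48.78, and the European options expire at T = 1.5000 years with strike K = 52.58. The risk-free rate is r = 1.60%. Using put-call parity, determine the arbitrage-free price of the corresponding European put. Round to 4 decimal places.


Put-call parity: C - P = S_0 * exp(-qT) - K * exp(-rT).
S_0 * exp(-qT) = 48.7800 * 1.00000000 = 48.78000000
K * exp(-rT) = 52.5800 * 0.97628571 = 51.33310262
P = C - S*exp(-qT) + K*exp(-rT)
P = 11.5000 - 48.78000000 + 51.33310262 = 14.0531

Answer: Put price = 14.0531
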